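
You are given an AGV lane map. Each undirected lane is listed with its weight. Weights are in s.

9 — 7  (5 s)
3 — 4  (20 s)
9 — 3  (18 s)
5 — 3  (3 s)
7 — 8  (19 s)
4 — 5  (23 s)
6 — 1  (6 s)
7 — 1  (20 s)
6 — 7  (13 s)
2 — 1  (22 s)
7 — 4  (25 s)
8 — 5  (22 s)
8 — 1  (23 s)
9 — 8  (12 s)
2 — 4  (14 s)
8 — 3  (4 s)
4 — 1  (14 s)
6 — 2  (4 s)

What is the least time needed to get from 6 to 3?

Settle nodes by increasing distance from 6:
6: 0
2: 4  (via 6)
1: 6  (via 6)
7: 13  (via 6)
4: 18  (via 2)
9: 18  (via 7)
8: 29  (via 1)
3: 33  (via 8)
Shortest route: 6–1–8–3 = 33 s.

33 s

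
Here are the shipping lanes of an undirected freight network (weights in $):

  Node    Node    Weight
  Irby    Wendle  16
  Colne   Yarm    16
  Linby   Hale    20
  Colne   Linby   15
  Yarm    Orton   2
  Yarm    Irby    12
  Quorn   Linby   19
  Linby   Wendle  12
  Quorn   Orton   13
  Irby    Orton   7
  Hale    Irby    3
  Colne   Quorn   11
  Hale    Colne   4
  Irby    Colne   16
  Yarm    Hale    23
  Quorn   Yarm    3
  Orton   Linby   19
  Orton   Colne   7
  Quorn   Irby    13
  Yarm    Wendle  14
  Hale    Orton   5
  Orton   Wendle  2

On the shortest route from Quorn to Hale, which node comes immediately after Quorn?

Yarm

Enumerating some paths:
Quorn → Yarm → Orton → Irby → Hale: 3+2+7+3 = 15
Quorn → Yarm → Orton → Hale: 3+2+5 = 10
Cheapest is Quorn → Yarm → Orton → Hale at $10.
So from Quorn the first move is to Yarm.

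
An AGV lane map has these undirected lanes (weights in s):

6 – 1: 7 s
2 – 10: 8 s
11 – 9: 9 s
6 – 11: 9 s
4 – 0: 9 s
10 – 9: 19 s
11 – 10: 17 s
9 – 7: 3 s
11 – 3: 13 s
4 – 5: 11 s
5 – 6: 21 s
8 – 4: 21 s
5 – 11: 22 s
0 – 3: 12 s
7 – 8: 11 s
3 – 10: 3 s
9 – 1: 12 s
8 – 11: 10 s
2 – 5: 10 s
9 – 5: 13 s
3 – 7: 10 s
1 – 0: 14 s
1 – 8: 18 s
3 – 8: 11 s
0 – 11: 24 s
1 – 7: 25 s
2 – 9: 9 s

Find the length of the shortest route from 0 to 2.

23 s

Running Dijkstra from 0:
0: 0
4: 9  (via 0)
3: 12  (via 0)
1: 14  (via 0)
10: 15  (via 3)
5: 20  (via 4)
6: 21  (via 1)
7: 22  (via 3)
2: 23  (via 10)
Shortest route: 0–3–10–2 = 23 s.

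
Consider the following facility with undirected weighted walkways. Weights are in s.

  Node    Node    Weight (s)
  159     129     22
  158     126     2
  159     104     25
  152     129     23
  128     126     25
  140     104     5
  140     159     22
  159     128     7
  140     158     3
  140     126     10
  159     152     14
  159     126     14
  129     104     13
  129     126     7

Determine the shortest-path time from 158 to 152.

30 s

Enumerating some paths:
158–126–129–152: 2+7+23 = 32
158–126–159–152: 2+14+14 = 30
158–140–159–152: 3+22+14 = 39
Cheapest is 158–126–159–152 at 30 s.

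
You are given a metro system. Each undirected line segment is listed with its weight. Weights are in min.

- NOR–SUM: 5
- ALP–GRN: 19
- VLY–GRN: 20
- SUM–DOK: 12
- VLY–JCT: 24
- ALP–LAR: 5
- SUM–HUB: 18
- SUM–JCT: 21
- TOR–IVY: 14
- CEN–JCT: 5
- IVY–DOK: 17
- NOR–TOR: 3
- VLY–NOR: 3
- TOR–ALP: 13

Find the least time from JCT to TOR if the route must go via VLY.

30 min

Best JCT to VLY: JCT → VLY costing 24
Shortest VLY→TOR: VLY → NOR → TOR = 6
Total via VLY: 24 + 6 = 30 min.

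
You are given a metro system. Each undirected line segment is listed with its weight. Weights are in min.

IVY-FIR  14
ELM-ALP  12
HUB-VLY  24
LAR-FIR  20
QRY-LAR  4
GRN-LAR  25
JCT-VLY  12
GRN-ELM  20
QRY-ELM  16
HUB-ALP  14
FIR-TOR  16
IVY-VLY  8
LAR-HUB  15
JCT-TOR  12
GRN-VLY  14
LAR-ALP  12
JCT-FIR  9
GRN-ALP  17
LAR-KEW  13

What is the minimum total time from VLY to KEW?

52 min

Candidate routes:
VLY → JCT → FIR → LAR → KEW: 12+9+20+13 = 54
VLY → GRN → LAR → KEW: 14+25+13 = 52
The minimum is 52 min via VLY → GRN → LAR → KEW.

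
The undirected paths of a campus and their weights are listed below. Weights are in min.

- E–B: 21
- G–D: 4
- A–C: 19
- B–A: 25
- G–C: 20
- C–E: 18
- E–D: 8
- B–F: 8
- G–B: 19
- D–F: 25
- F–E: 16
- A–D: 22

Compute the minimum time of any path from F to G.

27 min

Candidate routes:
F - E - D - G: 16+8+4 = 28
F - D - G: 25+4 = 29
F - B - G: 8+19 = 27
The minimum is 27 min via F - B - G.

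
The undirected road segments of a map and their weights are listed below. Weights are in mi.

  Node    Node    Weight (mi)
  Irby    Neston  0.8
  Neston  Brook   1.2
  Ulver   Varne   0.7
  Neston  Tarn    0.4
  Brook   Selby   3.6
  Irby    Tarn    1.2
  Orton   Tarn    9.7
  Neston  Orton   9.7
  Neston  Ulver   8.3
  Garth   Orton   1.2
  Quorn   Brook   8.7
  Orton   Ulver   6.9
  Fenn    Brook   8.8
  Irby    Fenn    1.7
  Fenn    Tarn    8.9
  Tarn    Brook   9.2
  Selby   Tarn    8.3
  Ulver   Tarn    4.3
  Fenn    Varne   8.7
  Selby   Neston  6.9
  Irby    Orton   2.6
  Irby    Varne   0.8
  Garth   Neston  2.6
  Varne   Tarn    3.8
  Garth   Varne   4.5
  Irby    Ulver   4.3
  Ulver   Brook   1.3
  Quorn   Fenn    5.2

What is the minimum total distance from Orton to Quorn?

Running Dijkstra from Orton:
Orton: 0
Garth: 1.2  (via Orton)
Irby: 2.6  (via Orton)
Varne: 3.4  (via Irby)
Neston: 3.4  (via Irby)
Tarn: 3.8  (via Irby)
Ulver: 4.1  (via Varne)
Fenn: 4.3  (via Irby)
Brook: 4.6  (via Neston)
Selby: 8.2  (via Brook)
Quorn: 9.5  (via Fenn)
Shortest route: Orton–Irby–Fenn–Quorn = 9.5 mi.

9.5 mi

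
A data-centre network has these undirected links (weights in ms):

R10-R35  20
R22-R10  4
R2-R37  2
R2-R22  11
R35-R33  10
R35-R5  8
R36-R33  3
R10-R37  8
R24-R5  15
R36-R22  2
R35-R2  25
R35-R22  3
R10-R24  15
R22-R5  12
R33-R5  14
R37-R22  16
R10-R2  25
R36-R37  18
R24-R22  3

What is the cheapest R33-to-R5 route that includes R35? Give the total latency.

Shortest R33→R35: R33–R36–R22–R35 = 8
Shortest R35→R5: R35–R5 = 8
Total via R35: 8 + 8 = 16 ms.

16 ms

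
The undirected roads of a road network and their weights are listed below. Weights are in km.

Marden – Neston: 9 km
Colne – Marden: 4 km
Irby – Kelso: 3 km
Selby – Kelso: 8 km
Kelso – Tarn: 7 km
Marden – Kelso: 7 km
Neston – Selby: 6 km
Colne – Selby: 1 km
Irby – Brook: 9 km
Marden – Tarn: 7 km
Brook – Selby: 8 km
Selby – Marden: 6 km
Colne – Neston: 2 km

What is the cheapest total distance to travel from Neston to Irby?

Running Dijkstra from Neston:
Neston: 0
Colne: 2  (via Neston)
Selby: 3  (via Colne)
Marden: 6  (via Colne)
Kelso: 11  (via Selby)
Brook: 11  (via Selby)
Tarn: 13  (via Marden)
Irby: 14  (via Kelso)
Shortest route: Neston → Colne → Selby → Kelso → Irby = 14 km.

14 km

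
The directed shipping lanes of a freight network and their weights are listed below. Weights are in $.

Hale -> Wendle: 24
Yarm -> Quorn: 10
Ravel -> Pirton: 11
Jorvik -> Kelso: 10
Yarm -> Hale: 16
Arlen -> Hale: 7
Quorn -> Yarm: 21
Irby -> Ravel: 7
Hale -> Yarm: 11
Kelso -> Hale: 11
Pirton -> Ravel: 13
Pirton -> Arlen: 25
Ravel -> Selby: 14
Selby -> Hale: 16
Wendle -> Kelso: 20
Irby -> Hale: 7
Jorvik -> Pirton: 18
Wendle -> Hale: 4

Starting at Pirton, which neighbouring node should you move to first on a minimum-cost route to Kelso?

Compare a few routes:
Pirton–Ravel–Selby–Hale–Wendle–Kelso: 13+14+16+24+20 = 87
Pirton–Arlen–Hale–Wendle–Kelso: 25+7+24+20 = 76
Cheapest is Pirton–Arlen–Hale–Wendle–Kelso at $76.
So from Pirton the first move is to Arlen.

Arlen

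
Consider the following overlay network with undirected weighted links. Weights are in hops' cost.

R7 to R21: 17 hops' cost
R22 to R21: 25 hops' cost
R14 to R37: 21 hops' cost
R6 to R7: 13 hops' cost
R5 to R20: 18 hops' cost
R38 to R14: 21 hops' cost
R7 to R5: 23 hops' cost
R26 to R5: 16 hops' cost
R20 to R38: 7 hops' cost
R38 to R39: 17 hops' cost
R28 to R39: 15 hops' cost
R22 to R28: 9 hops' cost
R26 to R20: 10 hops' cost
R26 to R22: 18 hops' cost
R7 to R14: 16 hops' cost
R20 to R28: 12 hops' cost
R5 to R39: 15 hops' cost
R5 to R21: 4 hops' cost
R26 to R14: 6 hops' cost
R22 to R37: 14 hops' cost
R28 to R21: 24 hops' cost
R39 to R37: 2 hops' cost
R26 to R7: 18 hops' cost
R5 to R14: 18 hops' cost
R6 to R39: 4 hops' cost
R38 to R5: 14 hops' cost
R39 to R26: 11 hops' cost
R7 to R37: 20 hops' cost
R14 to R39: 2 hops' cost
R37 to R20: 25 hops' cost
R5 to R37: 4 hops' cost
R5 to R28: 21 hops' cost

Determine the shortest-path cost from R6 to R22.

20 hops' cost

Compare a few routes:
R6–R39–R28–R22: 4+15+9 = 28
R6–R39–R37–R22: 4+2+14 = 20
The minimum is 20 hops' cost via R6–R39–R37–R22.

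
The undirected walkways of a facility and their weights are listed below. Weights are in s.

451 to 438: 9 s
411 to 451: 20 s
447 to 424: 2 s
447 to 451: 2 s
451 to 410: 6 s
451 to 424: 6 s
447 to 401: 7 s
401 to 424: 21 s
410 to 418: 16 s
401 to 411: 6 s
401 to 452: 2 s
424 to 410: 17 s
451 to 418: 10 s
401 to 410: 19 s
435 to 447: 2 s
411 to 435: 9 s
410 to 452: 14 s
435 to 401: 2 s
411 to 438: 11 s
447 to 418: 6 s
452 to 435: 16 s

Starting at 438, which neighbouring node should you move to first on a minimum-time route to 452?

451

Compare a few routes:
438–451–447–401–452: 9+2+7+2 = 20
438–451–447–435–401–452: 9+2+2+2+2 = 17
438–411–401–452: 11+6+2 = 19
The minimum is 17 s via 438–451–447–435–401–452.
So from 438 the first move is to 451.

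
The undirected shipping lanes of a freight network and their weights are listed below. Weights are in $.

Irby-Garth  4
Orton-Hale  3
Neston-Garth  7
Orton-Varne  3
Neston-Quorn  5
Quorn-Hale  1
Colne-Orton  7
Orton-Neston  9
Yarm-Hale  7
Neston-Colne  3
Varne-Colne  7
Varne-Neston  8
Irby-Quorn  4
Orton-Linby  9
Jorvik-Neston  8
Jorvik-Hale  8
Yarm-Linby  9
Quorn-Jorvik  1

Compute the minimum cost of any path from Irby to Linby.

Compare a few routes:
Irby–Quorn–Jorvik–Hale–Orton–Linby: 4+1+8+3+9 = 25
Irby–Quorn–Hale–Yarm–Linby: 4+1+7+9 = 21
Irby–Quorn–Hale–Orton–Linby: 4+1+3+9 = 17
Cheapest is Irby–Quorn–Hale–Orton–Linby at $17.

$17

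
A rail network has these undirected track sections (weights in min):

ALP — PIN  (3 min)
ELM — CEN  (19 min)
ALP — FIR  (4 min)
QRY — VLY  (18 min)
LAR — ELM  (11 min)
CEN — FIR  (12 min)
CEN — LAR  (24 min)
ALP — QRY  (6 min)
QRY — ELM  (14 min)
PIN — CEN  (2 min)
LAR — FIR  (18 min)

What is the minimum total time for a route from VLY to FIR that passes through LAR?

Best VLY to LAR: VLY → QRY → ELM → LAR costing 43
Shortest LAR→FIR: LAR → FIR = 18
Total via LAR: 43 + 18 = 61 min.

61 min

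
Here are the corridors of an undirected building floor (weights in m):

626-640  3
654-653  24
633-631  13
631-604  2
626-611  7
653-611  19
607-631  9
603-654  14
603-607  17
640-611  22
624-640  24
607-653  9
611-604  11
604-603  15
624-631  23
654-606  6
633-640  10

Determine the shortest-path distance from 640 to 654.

Candidate routes:
640 - 626 - 611 - 604 - 603 - 654: 3+7+11+15+14 = 50
640 - 626 - 611 - 653 - 654: 3+7+19+24 = 53
640 - 611 - 604 - 603 - 654: 22+11+15+14 = 62
640 - 633 - 631 - 604 - 603 - 654: 10+13+2+15+14 = 54
Cheapest is 640 - 626 - 611 - 604 - 603 - 654 at 50 m.

50 m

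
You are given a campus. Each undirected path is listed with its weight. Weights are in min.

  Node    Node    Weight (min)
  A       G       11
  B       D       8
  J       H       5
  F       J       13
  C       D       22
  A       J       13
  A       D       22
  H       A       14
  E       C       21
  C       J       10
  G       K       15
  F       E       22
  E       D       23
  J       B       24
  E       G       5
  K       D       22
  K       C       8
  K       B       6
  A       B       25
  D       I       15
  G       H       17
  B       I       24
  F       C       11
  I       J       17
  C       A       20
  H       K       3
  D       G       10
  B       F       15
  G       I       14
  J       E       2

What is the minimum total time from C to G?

Running Dijkstra from C:
C: 0
K: 8  (via C)
J: 10  (via C)
F: 11  (via C)
H: 11  (via K)
E: 12  (via J)
B: 14  (via K)
G: 17  (via E)
Shortest route: C–J–E–G = 17 min.

17 min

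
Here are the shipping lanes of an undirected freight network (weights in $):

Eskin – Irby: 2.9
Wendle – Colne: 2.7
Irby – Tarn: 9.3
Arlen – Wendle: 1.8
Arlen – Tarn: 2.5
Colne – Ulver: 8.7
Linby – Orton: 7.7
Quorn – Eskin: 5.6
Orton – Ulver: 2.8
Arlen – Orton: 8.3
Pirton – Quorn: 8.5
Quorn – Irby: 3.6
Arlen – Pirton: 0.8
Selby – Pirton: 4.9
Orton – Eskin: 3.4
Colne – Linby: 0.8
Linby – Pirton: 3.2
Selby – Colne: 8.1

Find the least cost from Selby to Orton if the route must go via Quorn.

$22.4

Shortest Selby→Quorn: Selby–Pirton–Quorn = 13.4
Best Quorn to Orton: Quorn–Eskin–Orton costing 9
Total via Quorn: 13.4 + 9 = $22.4.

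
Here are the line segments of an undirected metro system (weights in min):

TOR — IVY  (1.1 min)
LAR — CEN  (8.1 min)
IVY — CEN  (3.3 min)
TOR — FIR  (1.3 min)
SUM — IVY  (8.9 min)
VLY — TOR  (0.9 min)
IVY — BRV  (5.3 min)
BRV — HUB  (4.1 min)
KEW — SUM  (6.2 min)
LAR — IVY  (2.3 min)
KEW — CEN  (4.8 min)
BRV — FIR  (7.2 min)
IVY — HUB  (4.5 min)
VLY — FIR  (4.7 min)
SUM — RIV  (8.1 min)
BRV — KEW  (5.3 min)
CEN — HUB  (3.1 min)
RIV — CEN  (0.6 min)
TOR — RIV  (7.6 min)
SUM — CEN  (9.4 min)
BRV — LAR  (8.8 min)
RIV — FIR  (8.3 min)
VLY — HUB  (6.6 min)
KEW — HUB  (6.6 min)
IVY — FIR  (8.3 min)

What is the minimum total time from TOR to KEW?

Settle nodes by increasing distance from TOR:
TOR: 0
VLY: 0.9  (via TOR)
IVY: 1.1  (via TOR)
FIR: 1.3  (via TOR)
LAR: 3.4  (via IVY)
CEN: 4.4  (via IVY)
RIV: 5  (via CEN)
HUB: 5.6  (via IVY)
BRV: 6.4  (via IVY)
KEW: 9.2  (via CEN)
Shortest route: TOR–IVY–CEN–KEW = 9.2 min.

9.2 min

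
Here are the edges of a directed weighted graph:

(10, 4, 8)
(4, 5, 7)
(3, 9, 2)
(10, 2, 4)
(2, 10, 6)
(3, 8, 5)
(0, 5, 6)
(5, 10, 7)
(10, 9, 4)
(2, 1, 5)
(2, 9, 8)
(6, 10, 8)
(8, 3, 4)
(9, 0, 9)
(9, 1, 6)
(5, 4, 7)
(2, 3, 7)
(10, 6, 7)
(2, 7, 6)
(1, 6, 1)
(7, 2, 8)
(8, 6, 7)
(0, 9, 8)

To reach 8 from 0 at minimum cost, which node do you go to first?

Compare a few routes:
0 → 9 → 1 → 6 → 10 → 2 → 3 → 8: 8+6+1+8+4+7+5 = 39
0 → 5 → 10 → 2 → 3 → 8: 6+7+4+7+5 = 29
The minimum is 29 via 0 → 5 → 10 → 2 → 3 → 8.
So from 0 the first move is to 5.

5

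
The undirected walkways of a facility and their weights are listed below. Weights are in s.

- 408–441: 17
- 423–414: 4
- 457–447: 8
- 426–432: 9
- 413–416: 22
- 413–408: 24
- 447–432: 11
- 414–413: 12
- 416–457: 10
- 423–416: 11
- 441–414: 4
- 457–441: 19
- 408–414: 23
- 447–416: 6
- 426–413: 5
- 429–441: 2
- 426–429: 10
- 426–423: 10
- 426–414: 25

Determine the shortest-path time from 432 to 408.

Compare a few routes:
432 - 426 - 423 - 414 - 441 - 408: 9+10+4+4+17 = 44
432 - 426 - 413 - 408: 9+5+24 = 38
The minimum is 38 s via 432 - 426 - 413 - 408.

38 s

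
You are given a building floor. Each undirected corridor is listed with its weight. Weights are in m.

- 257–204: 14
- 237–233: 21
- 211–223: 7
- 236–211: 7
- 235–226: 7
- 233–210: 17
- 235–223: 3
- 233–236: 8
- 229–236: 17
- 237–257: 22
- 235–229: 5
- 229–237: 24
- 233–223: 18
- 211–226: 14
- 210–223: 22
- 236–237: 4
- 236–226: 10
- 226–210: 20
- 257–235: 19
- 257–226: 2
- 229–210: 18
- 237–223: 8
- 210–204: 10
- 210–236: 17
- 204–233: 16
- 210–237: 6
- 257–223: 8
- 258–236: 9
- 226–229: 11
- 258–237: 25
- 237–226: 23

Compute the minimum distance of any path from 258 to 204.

29 m

Settle nodes by increasing distance from 258:
258: 0
236: 9  (via 258)
237: 13  (via 236)
211: 16  (via 236)
233: 17  (via 236)
210: 19  (via 237)
226: 19  (via 236)
257: 21  (via 226)
223: 21  (via 237)
235: 24  (via 223)
229: 26  (via 236)
204: 29  (via 210)
Shortest route: 258 → 236 → 237 → 210 → 204 = 29 m.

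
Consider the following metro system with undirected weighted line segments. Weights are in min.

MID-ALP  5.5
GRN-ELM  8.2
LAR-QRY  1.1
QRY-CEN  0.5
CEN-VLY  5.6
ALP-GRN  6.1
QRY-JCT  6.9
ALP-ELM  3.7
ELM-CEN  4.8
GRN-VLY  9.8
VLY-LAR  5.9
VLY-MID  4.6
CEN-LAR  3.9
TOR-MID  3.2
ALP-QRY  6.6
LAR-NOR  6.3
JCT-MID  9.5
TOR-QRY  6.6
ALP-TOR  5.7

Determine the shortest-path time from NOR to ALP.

14 min

Candidate routes:
NOR → LAR → QRY → CEN → ELM → ALP: 6.3+1.1+0.5+4.8+3.7 = 16.4
NOR → LAR → QRY → ALP: 6.3+1.1+6.6 = 14
Cheapest is NOR → LAR → QRY → ALP at 14 min.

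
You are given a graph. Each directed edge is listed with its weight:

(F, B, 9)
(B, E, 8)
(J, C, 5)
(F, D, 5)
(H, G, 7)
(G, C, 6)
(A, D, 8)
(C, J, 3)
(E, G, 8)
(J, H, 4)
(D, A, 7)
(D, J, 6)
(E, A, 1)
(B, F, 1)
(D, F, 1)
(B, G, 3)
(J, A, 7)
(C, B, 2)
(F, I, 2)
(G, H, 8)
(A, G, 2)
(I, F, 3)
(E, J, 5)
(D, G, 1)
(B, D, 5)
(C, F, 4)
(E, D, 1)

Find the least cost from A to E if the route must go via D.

Best A to D: A → D costing 8
Best D to E: D → G → C → B → E costing 17
Total via D: 8 + 17 = 25.

25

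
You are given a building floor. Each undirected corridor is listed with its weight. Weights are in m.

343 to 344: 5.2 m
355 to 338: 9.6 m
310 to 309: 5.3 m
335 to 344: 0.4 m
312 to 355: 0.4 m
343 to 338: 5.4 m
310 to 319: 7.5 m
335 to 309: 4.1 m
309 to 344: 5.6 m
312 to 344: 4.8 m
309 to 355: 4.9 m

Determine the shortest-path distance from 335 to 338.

Shortest distances from 335:
335: 0
344: 0.4  (via 335)
309: 4.1  (via 335)
312: 5.2  (via 344)
355: 5.6  (via 312)
343: 5.6  (via 344)
310: 9.4  (via 309)
338: 11  (via 343)
Shortest route: 335–344–343–338 = 11 m.

11 m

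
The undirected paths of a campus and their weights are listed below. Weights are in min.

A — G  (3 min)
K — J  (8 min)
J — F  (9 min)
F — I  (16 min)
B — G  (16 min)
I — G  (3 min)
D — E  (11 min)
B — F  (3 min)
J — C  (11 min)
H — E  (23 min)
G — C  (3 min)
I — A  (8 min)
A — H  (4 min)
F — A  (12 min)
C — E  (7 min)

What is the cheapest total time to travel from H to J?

Shortest distances from H:
H: 0
A: 4  (via H)
G: 7  (via A)
C: 10  (via G)
I: 10  (via G)
F: 16  (via A)
E: 17  (via C)
B: 19  (via F)
J: 21  (via C)
Shortest route: H–A–G–C–J = 21 min.

21 min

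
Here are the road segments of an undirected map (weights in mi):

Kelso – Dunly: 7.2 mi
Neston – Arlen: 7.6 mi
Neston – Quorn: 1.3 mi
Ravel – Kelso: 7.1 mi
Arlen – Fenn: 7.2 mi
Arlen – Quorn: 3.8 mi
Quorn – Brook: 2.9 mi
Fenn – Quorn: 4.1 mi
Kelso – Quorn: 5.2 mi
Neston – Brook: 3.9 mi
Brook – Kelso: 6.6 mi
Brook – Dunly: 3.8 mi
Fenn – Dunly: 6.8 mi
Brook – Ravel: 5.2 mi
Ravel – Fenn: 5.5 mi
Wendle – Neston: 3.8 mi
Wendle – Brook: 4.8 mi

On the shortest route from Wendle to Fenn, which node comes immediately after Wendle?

Neston

Candidate routes:
Wendle - Brook - Neston - Quorn - Fenn: 4.8+3.9+1.3+4.1 = 14.1
Wendle - Neston - Quorn - Fenn: 3.8+1.3+4.1 = 9.2
Wendle - Brook - Quorn - Fenn: 4.8+2.9+4.1 = 11.8
The minimum is 9.2 mi via Wendle - Neston - Quorn - Fenn.
So from Wendle the first move is to Neston.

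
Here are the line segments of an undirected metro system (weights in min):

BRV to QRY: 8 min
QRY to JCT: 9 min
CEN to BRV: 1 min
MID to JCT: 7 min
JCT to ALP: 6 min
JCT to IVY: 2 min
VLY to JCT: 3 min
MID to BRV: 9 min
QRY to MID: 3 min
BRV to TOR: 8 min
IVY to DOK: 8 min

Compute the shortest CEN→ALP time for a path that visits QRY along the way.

Best CEN to QRY: CEN–BRV–QRY costing 9
Shortest QRY→ALP: QRY–JCT–ALP = 15
Total via QRY: 9 + 15 = 24 min.

24 min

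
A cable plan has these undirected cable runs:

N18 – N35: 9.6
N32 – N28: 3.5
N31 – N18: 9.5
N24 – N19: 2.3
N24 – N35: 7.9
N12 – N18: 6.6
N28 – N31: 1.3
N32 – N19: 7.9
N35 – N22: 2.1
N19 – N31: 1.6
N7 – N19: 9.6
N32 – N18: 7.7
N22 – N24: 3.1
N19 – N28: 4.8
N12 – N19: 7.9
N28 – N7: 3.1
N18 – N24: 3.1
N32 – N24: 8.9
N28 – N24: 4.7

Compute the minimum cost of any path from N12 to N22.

Enumerating some paths:
N12 - N18 - N35 - N22: 6.6+9.6+2.1 = 18.3
N12 - N19 - N24 - N22: 7.9+2.3+3.1 = 13.3
N12 - N18 - N24 - N22: 6.6+3.1+3.1 = 12.8
The minimum is 12.8 via N12 - N18 - N24 - N22.

12.8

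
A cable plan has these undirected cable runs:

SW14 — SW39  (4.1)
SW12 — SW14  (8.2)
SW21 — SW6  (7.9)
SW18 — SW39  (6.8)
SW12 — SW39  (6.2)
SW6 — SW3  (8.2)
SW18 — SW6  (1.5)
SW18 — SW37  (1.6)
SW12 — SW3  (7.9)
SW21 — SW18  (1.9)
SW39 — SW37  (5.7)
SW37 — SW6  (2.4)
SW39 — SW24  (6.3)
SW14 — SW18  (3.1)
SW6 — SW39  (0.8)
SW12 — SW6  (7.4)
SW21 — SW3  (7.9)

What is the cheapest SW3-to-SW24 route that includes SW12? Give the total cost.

20.4

Shortest SW3→SW12: SW3 → SW12 = 7.9
Best SW12 to SW24: SW12 → SW39 → SW24 costing 12.5
Total via SW12: 7.9 + 12.5 = 20.4.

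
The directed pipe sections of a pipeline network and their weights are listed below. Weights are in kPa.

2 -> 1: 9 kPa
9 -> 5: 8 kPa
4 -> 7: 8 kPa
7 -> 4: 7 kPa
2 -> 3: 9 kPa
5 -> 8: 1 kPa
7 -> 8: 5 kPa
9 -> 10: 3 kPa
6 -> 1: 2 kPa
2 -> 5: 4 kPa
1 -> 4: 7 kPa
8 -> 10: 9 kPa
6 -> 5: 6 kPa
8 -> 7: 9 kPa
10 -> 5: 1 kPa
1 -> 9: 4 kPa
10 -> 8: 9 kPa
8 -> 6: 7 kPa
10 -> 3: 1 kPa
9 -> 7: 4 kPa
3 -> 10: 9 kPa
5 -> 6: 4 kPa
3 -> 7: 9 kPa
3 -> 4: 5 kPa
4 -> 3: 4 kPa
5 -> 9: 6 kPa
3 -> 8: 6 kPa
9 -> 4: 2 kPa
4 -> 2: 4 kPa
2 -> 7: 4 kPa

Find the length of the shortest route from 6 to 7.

10 kPa

Running Dijkstra from 6:
6: 0
1: 2  (via 6)
5: 6  (via 6)
9: 6  (via 1)
8: 7  (via 5)
4: 8  (via 9)
10: 9  (via 9)
3: 10  (via 10)
7: 10  (via 9)
Shortest route: 6 → 1 → 9 → 7 = 10 kPa.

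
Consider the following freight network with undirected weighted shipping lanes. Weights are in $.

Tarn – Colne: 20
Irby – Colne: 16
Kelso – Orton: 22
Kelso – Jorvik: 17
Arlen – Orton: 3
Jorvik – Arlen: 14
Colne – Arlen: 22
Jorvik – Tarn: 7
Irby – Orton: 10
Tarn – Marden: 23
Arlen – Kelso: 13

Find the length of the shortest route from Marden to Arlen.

Enumerating some paths:
Marden–Tarn–Jorvik–Kelso–Arlen: 23+7+17+13 = 60
Marden–Tarn–Jorvik–Arlen: 23+7+14 = 44
Cheapest is Marden–Tarn–Jorvik–Arlen at $44.

$44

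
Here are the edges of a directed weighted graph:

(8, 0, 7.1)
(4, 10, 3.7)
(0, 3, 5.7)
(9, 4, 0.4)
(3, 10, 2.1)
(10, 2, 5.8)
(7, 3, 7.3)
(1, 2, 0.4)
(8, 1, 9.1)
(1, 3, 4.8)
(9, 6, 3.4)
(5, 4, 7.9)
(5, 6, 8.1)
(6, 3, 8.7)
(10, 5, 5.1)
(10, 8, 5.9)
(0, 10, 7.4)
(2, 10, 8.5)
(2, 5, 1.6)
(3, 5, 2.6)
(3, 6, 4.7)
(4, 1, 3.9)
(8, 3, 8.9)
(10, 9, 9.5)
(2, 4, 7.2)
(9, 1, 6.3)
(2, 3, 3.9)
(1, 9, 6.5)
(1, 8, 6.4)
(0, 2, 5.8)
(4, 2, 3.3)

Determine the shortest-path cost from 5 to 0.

24.6

Settle nodes by increasing distance from 5:
5: 0
4: 7.9  (via 5)
6: 8.1  (via 5)
2: 11.2  (via 4)
10: 11.6  (via 4)
1: 11.8  (via 4)
3: 15.1  (via 2)
8: 17.5  (via 10)
9: 18.3  (via 1)
0: 24.6  (via 8)
Shortest route: 5–4–10–8–0 = 24.6.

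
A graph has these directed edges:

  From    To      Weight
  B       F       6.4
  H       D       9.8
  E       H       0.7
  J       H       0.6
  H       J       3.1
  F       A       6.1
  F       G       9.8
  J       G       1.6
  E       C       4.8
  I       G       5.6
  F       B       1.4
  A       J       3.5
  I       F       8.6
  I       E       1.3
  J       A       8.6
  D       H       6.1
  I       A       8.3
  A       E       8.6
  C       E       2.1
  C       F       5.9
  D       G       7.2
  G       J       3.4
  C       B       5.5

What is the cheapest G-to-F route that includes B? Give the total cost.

Best G to B: G → J → A → E → C → B costing 30.9
Best B to F: B → F costing 6.4
Total via B: 30.9 + 6.4 = 37.3.

37.3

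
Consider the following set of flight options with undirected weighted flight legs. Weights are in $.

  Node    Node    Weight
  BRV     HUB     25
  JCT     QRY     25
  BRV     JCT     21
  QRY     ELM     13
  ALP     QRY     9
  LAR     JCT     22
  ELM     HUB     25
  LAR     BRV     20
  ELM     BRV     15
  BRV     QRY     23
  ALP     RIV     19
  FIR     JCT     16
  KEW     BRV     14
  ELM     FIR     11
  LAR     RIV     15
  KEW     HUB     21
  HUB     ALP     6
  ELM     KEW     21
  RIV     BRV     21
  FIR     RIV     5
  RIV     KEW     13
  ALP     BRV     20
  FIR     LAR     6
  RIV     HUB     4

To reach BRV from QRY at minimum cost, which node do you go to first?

Compare a few routes:
QRY–BRV: 23 = 23
QRY–ELM–BRV: 13+15 = 28
Cheapest is QRY–BRV at $23.
So from QRY the first move is to BRV.

BRV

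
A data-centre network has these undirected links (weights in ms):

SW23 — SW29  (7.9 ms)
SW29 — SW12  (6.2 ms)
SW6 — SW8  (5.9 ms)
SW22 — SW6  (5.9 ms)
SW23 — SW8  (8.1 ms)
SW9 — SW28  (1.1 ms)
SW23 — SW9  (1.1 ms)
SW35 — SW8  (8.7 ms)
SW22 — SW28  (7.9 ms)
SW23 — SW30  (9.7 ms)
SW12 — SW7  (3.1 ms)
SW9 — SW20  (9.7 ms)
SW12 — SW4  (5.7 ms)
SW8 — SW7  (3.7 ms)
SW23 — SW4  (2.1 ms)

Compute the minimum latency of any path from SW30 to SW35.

Shortest distances from SW30:
SW30: 0
SW23: 9.7  (via SW30)
SW9: 10.8  (via SW23)
SW4: 11.8  (via SW23)
SW28: 11.9  (via SW9)
SW12: 17.5  (via SW4)
SW29: 17.6  (via SW23)
SW8: 17.8  (via SW23)
SW22: 19.8  (via SW28)
SW20: 20.5  (via SW9)
SW7: 20.6  (via SW12)
SW6: 23.7  (via SW8)
SW35: 26.5  (via SW8)
Shortest route: SW30 → SW23 → SW8 → SW35 = 26.5 ms.

26.5 ms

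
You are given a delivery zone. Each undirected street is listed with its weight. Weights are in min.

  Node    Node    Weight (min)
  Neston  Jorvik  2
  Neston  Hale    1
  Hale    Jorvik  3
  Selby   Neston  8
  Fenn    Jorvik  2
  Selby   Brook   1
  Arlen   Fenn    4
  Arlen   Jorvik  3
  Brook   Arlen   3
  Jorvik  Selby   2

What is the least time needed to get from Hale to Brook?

6 min

Shortest distances from Hale:
Hale: 0
Neston: 1  (via Hale)
Jorvik: 3  (via Hale)
Selby: 5  (via Jorvik)
Fenn: 5  (via Jorvik)
Brook: 6  (via Selby)
Shortest route: Hale → Jorvik → Selby → Brook = 6 min.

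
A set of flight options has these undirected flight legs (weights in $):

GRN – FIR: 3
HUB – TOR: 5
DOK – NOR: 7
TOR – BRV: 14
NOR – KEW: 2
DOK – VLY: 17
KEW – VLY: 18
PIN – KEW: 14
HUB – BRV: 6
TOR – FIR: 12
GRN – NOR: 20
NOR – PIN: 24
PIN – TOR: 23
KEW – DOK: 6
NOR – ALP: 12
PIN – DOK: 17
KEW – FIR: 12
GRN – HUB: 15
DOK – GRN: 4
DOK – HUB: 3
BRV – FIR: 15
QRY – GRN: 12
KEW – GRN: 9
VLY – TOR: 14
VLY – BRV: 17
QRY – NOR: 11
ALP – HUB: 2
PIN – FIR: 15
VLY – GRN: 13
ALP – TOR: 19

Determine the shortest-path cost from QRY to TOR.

Running Dijkstra from QRY:
QRY: 0
NOR: 11  (via QRY)
GRN: 12  (via QRY)
KEW: 13  (via NOR)
FIR: 15  (via GRN)
DOK: 16  (via GRN)
HUB: 19  (via DOK)
ALP: 21  (via HUB)
TOR: 24  (via HUB)
Shortest route: QRY–GRN–DOK–HUB–TOR = $24.

$24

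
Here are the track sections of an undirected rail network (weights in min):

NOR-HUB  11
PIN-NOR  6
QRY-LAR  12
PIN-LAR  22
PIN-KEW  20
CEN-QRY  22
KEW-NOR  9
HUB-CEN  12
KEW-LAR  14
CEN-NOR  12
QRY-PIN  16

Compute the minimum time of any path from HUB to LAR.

34 min

Compare a few routes:
HUB - NOR - PIN - LAR: 11+6+22 = 39
HUB - NOR - PIN - QRY - LAR: 11+6+16+12 = 45
HUB - NOR - KEW - LAR: 11+9+14 = 34
The minimum is 34 min via HUB - NOR - KEW - LAR.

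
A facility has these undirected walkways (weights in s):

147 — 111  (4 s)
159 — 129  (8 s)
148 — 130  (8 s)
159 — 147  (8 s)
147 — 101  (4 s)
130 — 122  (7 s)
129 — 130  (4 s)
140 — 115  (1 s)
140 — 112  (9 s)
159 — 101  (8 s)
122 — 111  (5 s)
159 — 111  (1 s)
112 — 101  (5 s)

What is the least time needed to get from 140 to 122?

27 s

Settle nodes by increasing distance from 140:
140: 0
115: 1  (via 140)
112: 9  (via 140)
101: 14  (via 112)
147: 18  (via 101)
111: 22  (via 147)
159: 22  (via 101)
122: 27  (via 111)
Shortest route: 140 → 112 → 101 → 147 → 111 → 122 = 27 s.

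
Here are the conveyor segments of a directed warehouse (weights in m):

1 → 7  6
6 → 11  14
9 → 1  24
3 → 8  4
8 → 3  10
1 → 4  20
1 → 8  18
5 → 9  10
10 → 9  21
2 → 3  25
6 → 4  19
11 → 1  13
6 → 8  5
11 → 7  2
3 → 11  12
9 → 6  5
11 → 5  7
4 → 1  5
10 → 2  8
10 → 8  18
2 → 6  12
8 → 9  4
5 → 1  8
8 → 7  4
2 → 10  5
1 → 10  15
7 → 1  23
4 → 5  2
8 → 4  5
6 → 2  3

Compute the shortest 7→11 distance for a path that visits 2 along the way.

Shortest 7→2: 7–1–10–2 = 46
Shortest 2→11: 2–6–11 = 26
Total via 2: 46 + 26 = 72 m.

72 m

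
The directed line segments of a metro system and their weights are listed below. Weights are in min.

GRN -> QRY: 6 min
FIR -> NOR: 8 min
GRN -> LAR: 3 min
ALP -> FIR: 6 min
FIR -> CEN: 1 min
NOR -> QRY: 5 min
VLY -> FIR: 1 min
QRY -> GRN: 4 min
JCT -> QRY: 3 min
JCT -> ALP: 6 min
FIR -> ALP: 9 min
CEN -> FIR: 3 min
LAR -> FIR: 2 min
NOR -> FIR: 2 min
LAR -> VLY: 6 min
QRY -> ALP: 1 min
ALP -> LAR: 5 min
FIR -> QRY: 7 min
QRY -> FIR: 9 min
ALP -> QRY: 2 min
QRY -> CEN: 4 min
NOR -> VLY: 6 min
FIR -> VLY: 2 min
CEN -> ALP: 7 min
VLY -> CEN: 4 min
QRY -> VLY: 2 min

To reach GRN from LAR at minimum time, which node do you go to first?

FIR

Compare a few routes:
LAR - FIR - CEN - ALP - QRY - GRN: 2+1+7+2+4 = 16
LAR - FIR - QRY - GRN: 2+7+4 = 13
LAR - FIR - ALP - QRY - GRN: 2+9+2+4 = 17
The minimum is 13 min via LAR - FIR - QRY - GRN.
So from LAR the first move is to FIR.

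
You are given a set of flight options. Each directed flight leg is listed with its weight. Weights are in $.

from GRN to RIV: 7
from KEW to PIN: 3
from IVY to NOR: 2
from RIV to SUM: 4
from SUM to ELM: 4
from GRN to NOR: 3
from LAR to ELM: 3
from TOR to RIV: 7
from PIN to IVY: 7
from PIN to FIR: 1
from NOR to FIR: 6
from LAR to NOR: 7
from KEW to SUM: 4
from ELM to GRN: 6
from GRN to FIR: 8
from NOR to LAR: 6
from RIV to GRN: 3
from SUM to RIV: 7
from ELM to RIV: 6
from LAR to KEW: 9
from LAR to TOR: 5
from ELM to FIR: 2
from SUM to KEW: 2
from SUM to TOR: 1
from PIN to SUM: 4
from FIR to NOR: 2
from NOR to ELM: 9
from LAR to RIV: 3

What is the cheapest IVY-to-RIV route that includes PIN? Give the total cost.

Best IVY to PIN: IVY → NOR → LAR → KEW → PIN costing 20
Shortest PIN→RIV: PIN → SUM → RIV = 11
Total via PIN: 20 + 11 = $31.

$31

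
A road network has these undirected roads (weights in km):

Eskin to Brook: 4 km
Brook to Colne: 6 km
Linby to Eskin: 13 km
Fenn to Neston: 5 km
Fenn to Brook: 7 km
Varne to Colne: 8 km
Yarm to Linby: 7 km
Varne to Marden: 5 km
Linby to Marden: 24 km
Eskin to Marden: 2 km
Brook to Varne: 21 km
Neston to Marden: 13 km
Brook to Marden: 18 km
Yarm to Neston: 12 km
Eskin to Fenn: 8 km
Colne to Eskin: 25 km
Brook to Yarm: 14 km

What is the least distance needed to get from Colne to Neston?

Enumerating some paths:
Colne–Brook–Eskin–Marden–Neston: 6+4+2+13 = 25
Colne–Brook–Fenn–Neston: 6+7+5 = 18
Colne–Varne–Marden–Neston: 8+5+13 = 26
Colne–Brook–Eskin–Fenn–Neston: 6+4+8+5 = 23
Cheapest is Colne–Brook–Fenn–Neston at 18 km.

18 km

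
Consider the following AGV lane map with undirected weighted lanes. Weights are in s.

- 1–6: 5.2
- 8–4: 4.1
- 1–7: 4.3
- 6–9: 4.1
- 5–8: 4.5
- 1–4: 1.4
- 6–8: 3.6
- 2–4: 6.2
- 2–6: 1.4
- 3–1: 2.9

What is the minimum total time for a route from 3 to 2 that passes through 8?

13.4 s

Shortest 3→8: 3–1–4–8 = 8.4
Shortest 8→2: 8–6–2 = 5
Total via 8: 8.4 + 5 = 13.4 s.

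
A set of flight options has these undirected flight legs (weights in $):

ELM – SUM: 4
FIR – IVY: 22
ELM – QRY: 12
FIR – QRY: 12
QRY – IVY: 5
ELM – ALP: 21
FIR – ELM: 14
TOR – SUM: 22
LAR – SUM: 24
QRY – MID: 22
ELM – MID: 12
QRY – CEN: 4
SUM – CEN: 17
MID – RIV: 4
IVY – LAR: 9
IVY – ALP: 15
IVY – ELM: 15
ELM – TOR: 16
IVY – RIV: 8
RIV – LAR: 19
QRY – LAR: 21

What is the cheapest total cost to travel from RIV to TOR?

Enumerating some paths:
RIV–IVY–ELM–TOR: 8+15+16 = 39
RIV–MID–ELM–TOR: 4+12+16 = 32
Cheapest is RIV–MID–ELM–TOR at $32.

$32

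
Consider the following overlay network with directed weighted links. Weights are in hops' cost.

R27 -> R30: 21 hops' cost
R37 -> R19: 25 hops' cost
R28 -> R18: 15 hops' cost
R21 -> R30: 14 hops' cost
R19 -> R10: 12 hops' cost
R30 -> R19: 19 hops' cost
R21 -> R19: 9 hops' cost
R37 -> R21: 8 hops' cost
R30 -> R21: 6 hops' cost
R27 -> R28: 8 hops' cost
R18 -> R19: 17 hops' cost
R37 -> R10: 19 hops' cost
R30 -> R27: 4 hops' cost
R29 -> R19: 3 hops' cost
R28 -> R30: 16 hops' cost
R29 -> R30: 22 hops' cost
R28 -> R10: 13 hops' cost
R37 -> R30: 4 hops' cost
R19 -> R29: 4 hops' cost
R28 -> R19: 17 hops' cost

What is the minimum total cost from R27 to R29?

Enumerating some paths:
R27–R28–R30–R21–R19–R29: 8+16+6+9+4 = 43
R27–R30–R19–R29: 21+19+4 = 44
R27–R30–R21–R19–R29: 21+6+9+4 = 40
R27–R28–R19–R29: 8+17+4 = 29
Cheapest is R27–R28–R19–R29 at 29 hops' cost.

29 hops' cost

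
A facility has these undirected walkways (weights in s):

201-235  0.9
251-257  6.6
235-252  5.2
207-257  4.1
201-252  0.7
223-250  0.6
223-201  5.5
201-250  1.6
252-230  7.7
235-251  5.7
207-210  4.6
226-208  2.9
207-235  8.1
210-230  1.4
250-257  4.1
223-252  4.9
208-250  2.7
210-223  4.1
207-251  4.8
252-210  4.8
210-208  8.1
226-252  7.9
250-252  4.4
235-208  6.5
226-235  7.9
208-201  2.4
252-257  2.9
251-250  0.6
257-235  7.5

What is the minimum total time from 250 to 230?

6.1 s

Compare a few routes:
250–201–252–230: 1.6+0.7+7.7 = 10
250–201–252–210–230: 1.6+0.7+4.8+1.4 = 8.5
250–223–210–230: 0.6+4.1+1.4 = 6.1
Cheapest is 250–223–210–230 at 6.1 s.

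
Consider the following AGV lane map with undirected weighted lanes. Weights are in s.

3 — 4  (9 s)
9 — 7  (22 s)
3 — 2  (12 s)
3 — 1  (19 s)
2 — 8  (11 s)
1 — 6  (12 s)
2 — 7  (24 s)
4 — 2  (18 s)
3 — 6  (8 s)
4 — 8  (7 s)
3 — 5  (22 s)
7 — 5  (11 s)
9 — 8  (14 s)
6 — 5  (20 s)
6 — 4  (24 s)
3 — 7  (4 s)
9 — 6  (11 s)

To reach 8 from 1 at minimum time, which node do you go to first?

3

Candidate routes:
1–6–3–4–8: 12+8+9+7 = 36
1–3–4–8: 19+9+7 = 35
Cheapest is 1–3–4–8 at 35 s.
So from 1 the first move is to 3.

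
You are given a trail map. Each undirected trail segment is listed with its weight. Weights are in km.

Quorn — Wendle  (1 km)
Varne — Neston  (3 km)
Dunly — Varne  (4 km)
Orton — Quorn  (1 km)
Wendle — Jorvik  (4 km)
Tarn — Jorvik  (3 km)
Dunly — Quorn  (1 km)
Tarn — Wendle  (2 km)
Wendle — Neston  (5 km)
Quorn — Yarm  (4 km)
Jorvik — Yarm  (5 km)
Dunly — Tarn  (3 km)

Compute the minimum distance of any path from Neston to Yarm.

10 km

Compare a few routes:
Neston–Varne–Dunly–Quorn–Yarm: 3+4+1+4 = 12
Neston–Wendle–Quorn–Yarm: 5+1+4 = 10
Neston–Wendle–Jorvik–Yarm: 5+4+5 = 14
Neston–Wendle–Tarn–Jorvik–Yarm: 5+2+3+5 = 15
The minimum is 10 km via Neston–Wendle–Quorn–Yarm.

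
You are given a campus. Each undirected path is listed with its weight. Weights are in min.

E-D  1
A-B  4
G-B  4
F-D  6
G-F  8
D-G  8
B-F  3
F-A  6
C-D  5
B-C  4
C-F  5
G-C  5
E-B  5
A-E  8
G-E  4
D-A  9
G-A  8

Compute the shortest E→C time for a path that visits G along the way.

9 min

Best E to G: E–G costing 4
Best G to C: G–C costing 5
Total via G: 4 + 5 = 9 min.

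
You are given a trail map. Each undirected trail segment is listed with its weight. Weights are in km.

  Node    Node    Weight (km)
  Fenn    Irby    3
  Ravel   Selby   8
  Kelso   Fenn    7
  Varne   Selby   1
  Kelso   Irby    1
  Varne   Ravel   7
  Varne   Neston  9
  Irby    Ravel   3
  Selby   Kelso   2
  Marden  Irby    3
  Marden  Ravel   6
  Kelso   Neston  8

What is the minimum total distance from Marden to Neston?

Enumerating some paths:
Marden - Irby - Kelso - Selby - Varne - Neston: 3+1+2+1+9 = 16
Marden - Irby - Kelso - Neston: 3+1+8 = 12
Marden - Ravel - Irby - Kelso - Neston: 6+3+1+8 = 18
Cheapest is Marden - Irby - Kelso - Neston at 12 km.

12 km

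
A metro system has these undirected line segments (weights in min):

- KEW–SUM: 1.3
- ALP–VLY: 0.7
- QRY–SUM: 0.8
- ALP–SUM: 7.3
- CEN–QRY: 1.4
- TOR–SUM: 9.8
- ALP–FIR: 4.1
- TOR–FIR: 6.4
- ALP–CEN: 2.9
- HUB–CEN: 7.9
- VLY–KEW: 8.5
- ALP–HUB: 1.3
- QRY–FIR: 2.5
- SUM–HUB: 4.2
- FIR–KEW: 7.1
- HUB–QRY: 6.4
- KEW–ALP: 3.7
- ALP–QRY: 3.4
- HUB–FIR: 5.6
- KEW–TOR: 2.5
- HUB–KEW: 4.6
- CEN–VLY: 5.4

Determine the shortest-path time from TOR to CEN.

6 min

Candidate routes:
TOR–FIR–QRY–CEN: 6.4+2.5+1.4 = 10.3
TOR–KEW–SUM–QRY–CEN: 2.5+1.3+0.8+1.4 = 6
TOR–KEW–ALP–CEN: 2.5+3.7+2.9 = 9.1
Cheapest is TOR–KEW–SUM–QRY–CEN at 6 min.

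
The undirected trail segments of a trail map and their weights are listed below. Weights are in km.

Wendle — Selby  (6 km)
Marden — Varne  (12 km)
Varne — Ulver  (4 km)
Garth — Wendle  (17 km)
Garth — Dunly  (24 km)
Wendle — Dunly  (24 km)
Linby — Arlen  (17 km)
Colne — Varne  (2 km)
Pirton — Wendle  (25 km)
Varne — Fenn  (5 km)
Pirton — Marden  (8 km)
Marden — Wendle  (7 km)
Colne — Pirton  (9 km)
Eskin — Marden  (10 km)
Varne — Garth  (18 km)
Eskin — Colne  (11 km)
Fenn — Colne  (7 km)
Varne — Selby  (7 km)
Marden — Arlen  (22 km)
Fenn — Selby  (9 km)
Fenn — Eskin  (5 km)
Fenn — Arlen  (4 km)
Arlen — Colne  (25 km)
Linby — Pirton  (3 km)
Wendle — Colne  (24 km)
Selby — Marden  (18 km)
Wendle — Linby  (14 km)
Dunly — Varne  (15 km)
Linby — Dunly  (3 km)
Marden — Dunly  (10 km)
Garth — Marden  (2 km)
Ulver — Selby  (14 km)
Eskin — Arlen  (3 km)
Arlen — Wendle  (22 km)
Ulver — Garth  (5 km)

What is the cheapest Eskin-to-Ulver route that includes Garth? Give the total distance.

17 km

Best Eskin to Garth: Eskin–Marden–Garth costing 12
Best Garth to Ulver: Garth–Ulver costing 5
Total via Garth: 12 + 5 = 17 km.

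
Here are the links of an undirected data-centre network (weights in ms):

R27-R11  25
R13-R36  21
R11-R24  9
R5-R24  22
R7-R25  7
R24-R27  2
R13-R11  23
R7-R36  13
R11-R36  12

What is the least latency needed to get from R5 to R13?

Enumerating some paths:
R5 - R24 - R11 - R36 - R13: 22+9+12+21 = 64
R5 - R24 - R11 - R13: 22+9+23 = 54
R5 - R24 - R27 - R11 - R13: 22+2+25+23 = 72
The minimum is 54 ms via R5 - R24 - R11 - R13.

54 ms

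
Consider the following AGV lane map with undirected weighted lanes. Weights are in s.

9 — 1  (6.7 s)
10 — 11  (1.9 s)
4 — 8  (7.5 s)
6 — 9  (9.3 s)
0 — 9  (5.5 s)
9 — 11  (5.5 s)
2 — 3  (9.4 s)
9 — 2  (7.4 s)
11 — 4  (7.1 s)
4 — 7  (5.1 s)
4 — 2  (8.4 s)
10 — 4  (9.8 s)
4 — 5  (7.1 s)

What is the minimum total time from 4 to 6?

21.9 s

Enumerating some paths:
4 - 11 - 9 - 6: 7.1+5.5+9.3 = 21.9
4 - 10 - 11 - 9 - 6: 9.8+1.9+5.5+9.3 = 26.5
4 - 2 - 9 - 6: 8.4+7.4+9.3 = 25.1
The minimum is 21.9 s via 4 - 11 - 9 - 6.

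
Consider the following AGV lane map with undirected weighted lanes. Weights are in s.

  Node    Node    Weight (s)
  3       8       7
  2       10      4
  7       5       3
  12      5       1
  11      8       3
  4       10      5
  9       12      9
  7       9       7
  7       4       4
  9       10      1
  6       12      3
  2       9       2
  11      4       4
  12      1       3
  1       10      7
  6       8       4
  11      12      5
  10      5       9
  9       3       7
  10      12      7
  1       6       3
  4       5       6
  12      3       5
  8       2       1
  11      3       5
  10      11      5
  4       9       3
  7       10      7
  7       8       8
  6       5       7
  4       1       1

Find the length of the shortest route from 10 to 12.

7 s

Running Dijkstra from 10:
10: 0
9: 1  (via 10)
2: 3  (via 9)
4: 4  (via 9)
8: 4  (via 2)
1: 5  (via 4)
11: 5  (via 10)
7: 7  (via 10)
12: 7  (via 10)
Shortest route: 10–12 = 7 s.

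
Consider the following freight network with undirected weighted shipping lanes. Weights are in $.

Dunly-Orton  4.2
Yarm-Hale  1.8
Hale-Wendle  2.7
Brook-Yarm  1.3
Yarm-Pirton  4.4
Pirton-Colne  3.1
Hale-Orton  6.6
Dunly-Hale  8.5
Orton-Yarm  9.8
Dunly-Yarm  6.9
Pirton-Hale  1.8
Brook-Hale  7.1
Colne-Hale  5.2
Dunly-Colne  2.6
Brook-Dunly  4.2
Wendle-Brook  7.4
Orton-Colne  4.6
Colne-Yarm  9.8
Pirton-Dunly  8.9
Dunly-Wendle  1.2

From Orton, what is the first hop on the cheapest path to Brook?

Dunly

Candidate routes:
Orton - Dunly - Brook: 4.2+4.2 = 8.4
Orton - Dunly - Wendle - Hale - Yarm - Brook: 4.2+1.2+2.7+1.8+1.3 = 11.2
Orton - Hale - Yarm - Brook: 6.6+1.8+1.3 = 9.7
Orton - Yarm - Brook: 9.8+1.3 = 11.1
Cheapest is Orton - Dunly - Brook at $8.4.
So from Orton the first move is to Dunly.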